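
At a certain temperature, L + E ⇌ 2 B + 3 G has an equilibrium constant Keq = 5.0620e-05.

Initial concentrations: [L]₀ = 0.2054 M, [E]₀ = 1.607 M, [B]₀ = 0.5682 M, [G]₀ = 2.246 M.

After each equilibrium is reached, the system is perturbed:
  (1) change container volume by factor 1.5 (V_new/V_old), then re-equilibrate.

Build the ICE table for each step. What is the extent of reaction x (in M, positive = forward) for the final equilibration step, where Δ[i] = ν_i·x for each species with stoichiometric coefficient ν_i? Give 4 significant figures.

Q₀ = 11.08 vs Keq = 5.0620e-05 ⇒ Q>K, reverse
Step 1:
                    L           E           B           G
  Initial      0.2054       1.607      0.5682       2.246
  Change        0.282       0.282     -0.5641     -0.8461
  Equil        0.4874       1.889    0.004122         1.4
  solve Keq expr → x = -0.282; check Q = 5.0620e-05
Then change container volume by factor 1.5 (V_new/V_old).
Step 2:
                    L           E           B           G
  Initial       0.325       1.259    0.002748      0.9333
  Change    -0.001131   -0.001131    0.002262    0.003393
  Equil        0.3238       1.258     0.00501      0.9366
  solve Keq expr → x = 0.001131; check Q = 5.0620e-05

x = 0.001131 M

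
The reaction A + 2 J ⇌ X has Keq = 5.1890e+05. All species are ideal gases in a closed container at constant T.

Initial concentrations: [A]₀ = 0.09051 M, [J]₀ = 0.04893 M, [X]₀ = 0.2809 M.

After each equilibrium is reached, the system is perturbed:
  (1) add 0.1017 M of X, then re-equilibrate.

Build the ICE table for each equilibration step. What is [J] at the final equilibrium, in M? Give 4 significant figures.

[J]_eq = 0.003396 M

Q₀ = 1296 vs Keq = 5.1890e+05 ⇒ Q<K, forward
Step 1:
                   A          J          X
  init       0.09051    0.04893     0.2809
  Δ         -0.02299   -0.04598    0.02299
  eq         0.06752   0.002945     0.3039
  solve Keq expr → x = 0.02299; check Q = 5.1890e+05
Then add 0.1017 M of X.
Step 2:
                   A          J          X
  init       0.06752   0.002945     0.4056
  Δ       2.2535e-04 4.5070e-04 -2.2535e-04
  eq         0.06774   0.003396     0.4054
  solve Keq expr → x = -2.2535e-04; check Q = 5.1890e+05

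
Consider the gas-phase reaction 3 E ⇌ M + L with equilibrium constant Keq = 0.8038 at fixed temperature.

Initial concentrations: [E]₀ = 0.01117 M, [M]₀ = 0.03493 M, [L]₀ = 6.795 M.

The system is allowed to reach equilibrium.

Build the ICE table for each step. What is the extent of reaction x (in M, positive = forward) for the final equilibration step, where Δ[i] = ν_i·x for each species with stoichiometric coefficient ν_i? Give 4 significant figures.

Q₀ = 1.7031e+05 vs Keq = 0.8038 ⇒ Q>K, reverse
Step 1:
                  E         M         L
  init      0.01117   0.03493     6.795
  Δ          0.1042  -0.03475  -0.03475
  eq         0.1154 1.8278e-04      6.76
  solve Keq expr → x = -0.03475; check Q = 0.8038

x = -0.03475 M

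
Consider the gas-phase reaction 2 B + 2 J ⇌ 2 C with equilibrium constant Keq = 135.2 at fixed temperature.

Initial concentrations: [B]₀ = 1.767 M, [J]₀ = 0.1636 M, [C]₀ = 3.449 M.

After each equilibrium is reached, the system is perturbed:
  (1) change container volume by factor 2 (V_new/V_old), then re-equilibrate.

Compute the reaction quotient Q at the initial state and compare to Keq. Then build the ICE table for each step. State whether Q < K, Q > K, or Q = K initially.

Q₀ = 142.3; Q > K (proceeds reverse)

Q₀ = 142.3 vs Keq = 135.2 ⇒ Q>K, reverse
Step 1:
                    B           J           C
  I             1.767      0.1636       3.449
  C          0.003733    0.003733   -0.003733
  E             1.771      0.1673       3.445
  solve Keq expr → x = -0.001866; check Q = 135.2
Then change container volume by factor 2 (V_new/V_old).
Step 2:
                    B           J           C
  I            0.8854     0.08367       1.723
  C           0.06607     0.06607    -0.06607
  E            0.9514      0.1497       1.657
  solve Keq expr → x = -0.03304; check Q = 135.2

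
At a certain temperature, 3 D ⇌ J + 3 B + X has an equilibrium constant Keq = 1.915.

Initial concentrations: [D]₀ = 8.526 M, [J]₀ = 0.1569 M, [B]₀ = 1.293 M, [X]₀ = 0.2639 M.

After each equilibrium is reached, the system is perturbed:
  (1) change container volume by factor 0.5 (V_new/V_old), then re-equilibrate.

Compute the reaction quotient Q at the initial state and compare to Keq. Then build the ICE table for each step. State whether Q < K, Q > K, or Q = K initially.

Q₀ = 1.4442e-04 vs Keq = 1.915 ⇒ Q<K, forward
Step 1:
                   D          J          B          X
  Initial      8.526     0.1569      1.293     0.2639
  Change       -3.59      1.197       3.59      1.197
  Equil        4.936      1.354      4.883      1.461
  solve Keq expr → x = 1.197; check Q = 1.915
Then change container volume by factor 0.5 (V_new/V_old).
Step 2:
                   D          J          B          X
  Initial      9.871      2.707      9.767      2.921
  Change       1.576    -0.5253     -1.576    -0.5253
  Equil        11.45      2.182      8.191      2.396
  solve Keq expr → x = -0.5253; check Q = 1.915

Q₀ = 1.4442e-04; Q < K (proceeds forward)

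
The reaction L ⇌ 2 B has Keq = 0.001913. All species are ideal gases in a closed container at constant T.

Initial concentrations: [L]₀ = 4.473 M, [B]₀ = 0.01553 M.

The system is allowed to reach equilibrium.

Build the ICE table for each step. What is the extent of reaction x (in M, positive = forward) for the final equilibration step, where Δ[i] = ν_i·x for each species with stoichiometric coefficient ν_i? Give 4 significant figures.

x = 0.03829 M

Q₀ = 5.3919e-05 vs Keq = 0.001913 ⇒ Q<K, forward
Step 1:
                  L         B
  init        4.473   0.01553
  Δ        -0.03829   0.07658
  eq          4.435   0.09211
  solve Keq expr → x = 0.03829; check Q = 0.001913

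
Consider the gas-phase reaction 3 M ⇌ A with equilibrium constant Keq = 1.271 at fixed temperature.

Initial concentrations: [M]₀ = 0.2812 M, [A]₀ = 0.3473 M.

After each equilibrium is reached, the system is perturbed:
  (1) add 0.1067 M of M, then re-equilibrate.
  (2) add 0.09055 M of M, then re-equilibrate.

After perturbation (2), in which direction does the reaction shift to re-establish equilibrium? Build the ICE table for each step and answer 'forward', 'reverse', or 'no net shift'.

Q₀ = 15.62 vs Keq = 1.271 ⇒ Q>K, reverse
Step 1:
                    M           A
  I            0.2812      0.3473
  C            0.2986    -0.09954
  E            0.5798      0.2478
  solve Keq expr → x = -0.09954; check Q = 1.271
Then add 0.1067 M of M.
Step 2:
                    M           A
  I            0.6865      0.2478
  C          -0.08531     0.02844
  E            0.6012      0.2762
  solve Keq expr → x = 0.02844; check Q = 1.271
Then add 0.09055 M of M.
Step 3:
                    M           A
  I            0.6918      0.2762
  C          -0.07332     0.02444
  E            0.6184      0.3006
  solve Keq expr → x = 0.02444; check Q = 1.271

Direction: forward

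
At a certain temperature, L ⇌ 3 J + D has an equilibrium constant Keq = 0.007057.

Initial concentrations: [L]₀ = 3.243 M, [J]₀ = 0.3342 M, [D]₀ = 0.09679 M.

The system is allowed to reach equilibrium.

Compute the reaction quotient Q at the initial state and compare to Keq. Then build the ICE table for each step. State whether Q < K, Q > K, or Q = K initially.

Q₀ = 0.001114 vs Keq = 0.007057 ⇒ Q<K, forward
Step 1:
                   L          J          D
  Initial      3.243     0.3342    0.09679
  Change    -0.06218     0.1865    0.06218
  Equil        3.181     0.5207      0.159
  solve Keq expr → x = 0.06218; check Q = 0.007057

Q₀ = 0.001114; Q < K (proceeds forward)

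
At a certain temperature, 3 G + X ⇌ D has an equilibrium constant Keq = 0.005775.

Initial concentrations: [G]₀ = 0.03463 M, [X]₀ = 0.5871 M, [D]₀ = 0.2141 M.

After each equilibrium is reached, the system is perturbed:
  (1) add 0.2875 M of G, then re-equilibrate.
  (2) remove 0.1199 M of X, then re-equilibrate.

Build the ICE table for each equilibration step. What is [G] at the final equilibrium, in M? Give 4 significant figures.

[G]_eq = 0.9542 M

Q₀ = 8781 vs Keq = 0.005775 ⇒ Q>K, reverse
Step 1:
                    G           X           D
  I           0.03463      0.5871      0.2141
  C            0.6381      0.2127     -0.2127
  E            0.6727      0.7998    0.001406
  solve Keq expr → x = -0.2127; check Q = 0.005775
Then add 0.2875 M of G.
Step 2:
                    G           X           D
  I            0.9602      0.7998    0.001406
  C         -0.007717   -0.002572    0.002572
  E            0.9525      0.7972    0.003978
  solve Keq expr → x = 0.002572; check Q = 0.005775
Then remove 0.1199 M of X.
Step 3:
                    G           X           D
  I            0.9525      0.6773    0.003978
  C          0.001731  5.7700e-04 -5.7700e-04
  E            0.9542      0.6779    0.003401
  solve Keq expr → x = -5.7700e-04; check Q = 0.005775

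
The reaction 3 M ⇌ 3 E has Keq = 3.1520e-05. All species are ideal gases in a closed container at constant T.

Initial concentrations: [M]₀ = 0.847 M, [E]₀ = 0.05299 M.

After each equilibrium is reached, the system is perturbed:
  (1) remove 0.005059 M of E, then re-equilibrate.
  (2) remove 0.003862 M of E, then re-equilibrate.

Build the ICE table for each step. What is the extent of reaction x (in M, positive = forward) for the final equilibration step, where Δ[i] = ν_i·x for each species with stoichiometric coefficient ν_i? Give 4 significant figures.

Q₀ = 2.4487e-04 vs Keq = 3.1520e-05 ⇒ Q>K, reverse
Step 1:
                   M          E
  init         0.847    0.05299
  Δ          0.02543   -0.02543
  eq          0.8724    0.02756
  solve Keq expr → x = -0.008477; check Q = 3.1520e-05
Then remove 0.005059 M of E.
Step 2:
                   M          E
  init        0.8724     0.0225
  Δ        -0.004904   0.004904
  eq          0.8675     0.0274
  solve Keq expr → x = 0.001635; check Q = 3.1520e-05
Then remove 0.003862 M of E.
Step 3:
                   M          E
  init        0.8675    0.02354
  Δ        -0.003744   0.003744
  eq          0.8638    0.02729
  solve Keq expr → x = 0.001248; check Q = 3.1520e-05

x = 0.001248 M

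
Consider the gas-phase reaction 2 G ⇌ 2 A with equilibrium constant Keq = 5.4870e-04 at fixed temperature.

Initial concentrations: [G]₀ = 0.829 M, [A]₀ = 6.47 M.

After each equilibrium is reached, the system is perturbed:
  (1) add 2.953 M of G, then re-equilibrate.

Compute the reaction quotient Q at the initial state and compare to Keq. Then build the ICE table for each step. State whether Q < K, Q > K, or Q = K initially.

Q₀ = 60.91 vs Keq = 5.4870e-04 ⇒ Q>K, reverse
Step 1:
                  G         A
  I           0.829      6.47
  C           6.303    -6.303
  E           7.132    0.1671
  solve Keq expr → x = -3.151; check Q = 5.4870e-04
Then add 2.953 M of G.
Step 2:
                  G         A
  I           10.08    0.1671
  C        -0.06759   0.06759
  E           10.02    0.2346
  solve Keq expr → x = 0.03379; check Q = 5.4870e-04

Q₀ = 60.91; Q > K (proceeds reverse)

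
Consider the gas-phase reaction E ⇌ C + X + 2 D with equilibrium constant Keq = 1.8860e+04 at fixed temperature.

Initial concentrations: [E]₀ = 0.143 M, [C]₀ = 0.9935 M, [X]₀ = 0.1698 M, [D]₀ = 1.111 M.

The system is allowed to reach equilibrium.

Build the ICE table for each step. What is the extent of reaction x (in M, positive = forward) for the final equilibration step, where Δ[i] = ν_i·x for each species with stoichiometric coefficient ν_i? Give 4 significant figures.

x = 0.143 M

Q₀ = 1.456 vs Keq = 1.8860e+04 ⇒ Q<K, forward
Step 1:
                    E           C           X           D
  init          0.143      0.9935      0.1698       1.111
  Δ            -0.143       0.143       0.143      0.2859
  eq       3.6777e-05       1.136      0.3128       1.397
  solve Keq expr → x = 0.143; check Q = 1.8860e+04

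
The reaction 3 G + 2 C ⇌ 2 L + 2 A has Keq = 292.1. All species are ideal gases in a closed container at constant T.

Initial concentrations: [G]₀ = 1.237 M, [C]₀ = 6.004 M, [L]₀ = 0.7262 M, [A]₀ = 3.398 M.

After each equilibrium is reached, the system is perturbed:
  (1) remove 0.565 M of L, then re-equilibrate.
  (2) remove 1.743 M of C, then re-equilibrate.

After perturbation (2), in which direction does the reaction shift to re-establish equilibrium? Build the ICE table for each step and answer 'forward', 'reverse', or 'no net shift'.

Q₀ = 0.08924 vs Keq = 292.1 ⇒ Q<K, forward
Step 1:
                   G          C          L          A
  I            1.237      6.004     0.7262      3.398
  C           -1.074    -0.7162     0.7162     0.7162
  E           0.1628      5.288      1.442      4.114
  solve Keq expr → x = 0.3581; check Q = 292.1
Then remove 0.565 M of L.
Step 2:
                   G          C          L          A
  I           0.1628      5.288     0.8774      4.114
  C         -0.04244   -0.02829    0.02829    0.02829
  E           0.1203       5.26     0.9057      4.142
  solve Keq expr → x = 0.01415; check Q = 292.1
Then remove 1.743 M of C.
Step 3:
                   G          C          L          A
  I           0.1203      3.517     0.9057      4.142
  C          0.03326    0.02217   -0.02217   -0.02217
  E           0.1536      3.539     0.8835       4.12
  solve Keq expr → x = -0.01109; check Q = 292.1

Direction: reverse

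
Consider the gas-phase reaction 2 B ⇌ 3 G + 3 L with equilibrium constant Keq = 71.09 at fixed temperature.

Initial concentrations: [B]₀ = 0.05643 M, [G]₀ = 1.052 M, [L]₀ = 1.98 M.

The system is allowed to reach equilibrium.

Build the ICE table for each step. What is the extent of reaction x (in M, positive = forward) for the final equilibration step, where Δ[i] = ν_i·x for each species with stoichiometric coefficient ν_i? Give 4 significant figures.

x = -0.07526 M

Q₀ = 2838 vs Keq = 71.09 ⇒ Q>K, reverse
Step 1:
                    B           G           L
  Initial     0.05643       1.052        1.98
  Change       0.1505     -0.2258     -0.2258
  Equil        0.2069      0.8262       1.754
  solve Keq expr → x = -0.07526; check Q = 71.09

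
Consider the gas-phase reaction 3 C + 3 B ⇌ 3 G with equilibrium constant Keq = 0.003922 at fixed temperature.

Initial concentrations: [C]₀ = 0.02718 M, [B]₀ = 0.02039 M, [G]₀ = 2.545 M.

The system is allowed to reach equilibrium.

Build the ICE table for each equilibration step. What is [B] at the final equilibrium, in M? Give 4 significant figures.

[B]_eq = 1.958 M

Q₀ = 9.6842e+10 vs Keq = 0.003922 ⇒ Q>K, reverse
Step 1:
                    C           B           G
  Initial     0.02718     0.02039       2.545
  Change        1.938       1.938      -1.938
  Equil         1.965       1.958       0.607
  solve Keq expr → x = -0.646; check Q = 0.003922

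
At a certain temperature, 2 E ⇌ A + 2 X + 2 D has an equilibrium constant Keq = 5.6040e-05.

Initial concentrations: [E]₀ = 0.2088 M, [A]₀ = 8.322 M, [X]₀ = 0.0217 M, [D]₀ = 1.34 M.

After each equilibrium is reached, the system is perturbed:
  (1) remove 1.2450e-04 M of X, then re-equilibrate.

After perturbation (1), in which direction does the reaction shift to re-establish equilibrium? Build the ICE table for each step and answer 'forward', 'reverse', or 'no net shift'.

Q₀ = 0.1614 vs Keq = 5.6040e-05 ⇒ Q>K, reverse
Step 1:
                  E         A         X         D
  init       0.2088     8.322    0.0217      1.34
  Δ         0.02125  -0.01062  -0.02125  -0.02125
  eq           0.23     8.311 4.5297e-04     1.319
  solve Keq expr → x = -0.01062; check Q = 5.6040e-05
Then remove 1.2450e-04 M of X.
Step 2:
                  E         A         X         D
  init         0.23     8.311 3.2847e-04     1.319
  Δ       -1.2421e-04 6.2106e-05 1.2421e-04 1.2421e-04
  eq         0.2299     8.311 4.5268e-04     1.319
  solve Keq expr → x = 6.2106e-05; check Q = 5.6040e-05

Direction: forward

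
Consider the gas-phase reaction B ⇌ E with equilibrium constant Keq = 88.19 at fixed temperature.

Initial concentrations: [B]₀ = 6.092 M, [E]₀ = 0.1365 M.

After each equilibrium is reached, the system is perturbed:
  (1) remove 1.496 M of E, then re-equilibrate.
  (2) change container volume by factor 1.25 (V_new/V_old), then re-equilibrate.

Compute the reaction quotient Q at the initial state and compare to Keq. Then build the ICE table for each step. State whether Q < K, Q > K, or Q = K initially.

Q₀ = 0.02241; Q < K (proceeds forward)

Q₀ = 0.02241 vs Keq = 88.19 ⇒ Q<K, forward
Step 1:
                  B         E
  I           6.092    0.1365
  C          -6.022     6.022
  E         0.06983     6.159
  solve Keq expr → x = 6.022; check Q = 88.19
Then remove 1.496 M of E.
Step 2:
                  B         E
  I         0.06983     4.663
  C        -0.01677   0.01677
  E         0.05306     4.679
  solve Keq expr → x = 0.01677; check Q = 88.19
Then change container volume by factor 1.25 (V_new/V_old).
Step 3:
                  B         E
  I         0.04245     3.744
  C               0         0
  E         0.04245     3.744
  solve Keq expr → x = 0; check Q = 88.19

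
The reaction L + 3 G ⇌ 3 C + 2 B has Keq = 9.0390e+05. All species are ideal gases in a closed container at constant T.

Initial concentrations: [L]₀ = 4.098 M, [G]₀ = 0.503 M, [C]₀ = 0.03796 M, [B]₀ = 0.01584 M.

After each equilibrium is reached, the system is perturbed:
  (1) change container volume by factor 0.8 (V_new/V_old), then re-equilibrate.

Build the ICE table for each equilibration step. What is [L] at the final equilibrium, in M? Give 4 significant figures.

Q₀ = 2.6316e-08 vs Keq = 9.0390e+05 ⇒ Q<K, forward
Step 1:
                    L           G           C           B
  init          4.098       0.503     0.03796     0.01584
  Δ           -0.1671     -0.5012      0.5012      0.3342
  eq            3.931    0.001755      0.5392        0.35
  solve Keq expr → x = 0.1671; check Q = 9.0391e+05
Then change container volume by factor 0.8 (V_new/V_old).
Step 2:
                    L           G           C           B
  init          4.914    0.002194       0.674      0.4375
  Δ        5.6130e-05  1.6839e-04 -1.6839e-04 -1.1226e-04
  eq            4.914    0.002362      0.6738      0.4374
  solve Keq expr → x = -5.6130e-05; check Q = 9.0390e+05

[L]_eq = 4.914 M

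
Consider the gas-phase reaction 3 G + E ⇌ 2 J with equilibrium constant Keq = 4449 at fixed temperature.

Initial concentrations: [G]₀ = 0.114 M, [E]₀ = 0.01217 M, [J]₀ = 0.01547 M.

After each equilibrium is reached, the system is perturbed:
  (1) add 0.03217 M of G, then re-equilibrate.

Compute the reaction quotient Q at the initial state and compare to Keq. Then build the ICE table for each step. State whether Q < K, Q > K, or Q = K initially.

Q₀ = 13.27; Q < K (proceeds forward)

Q₀ = 13.27 vs Keq = 4449 ⇒ Q<K, forward
Step 1:
                   G          E          J
  Initial      0.114    0.01217    0.01547
  Change    -0.03452   -0.01151    0.02301
  Equil      0.07948 6.6304e-04    0.03848
  solve Keq expr → x = 0.01151; check Q = 4449
Then add 0.03217 M of G.
Step 2:
                   G          E          J
  Initial     0.1116 6.6304e-04    0.03848
  Change   -0.001216 -4.0534e-04 8.1068e-04
  Equil       0.1104 2.5769e-04    0.03929
  solve Keq expr → x = 4.0534e-04; check Q = 4449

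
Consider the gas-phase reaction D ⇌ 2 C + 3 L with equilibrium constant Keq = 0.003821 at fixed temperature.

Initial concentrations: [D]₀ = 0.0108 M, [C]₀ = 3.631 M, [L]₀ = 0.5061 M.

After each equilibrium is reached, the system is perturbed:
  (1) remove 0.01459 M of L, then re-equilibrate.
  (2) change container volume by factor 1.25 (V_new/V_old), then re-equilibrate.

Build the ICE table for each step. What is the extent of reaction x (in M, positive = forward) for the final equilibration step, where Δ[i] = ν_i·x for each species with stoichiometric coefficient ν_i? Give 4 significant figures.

Q₀ = 158.2 vs Keq = 0.003821 ⇒ Q>K, reverse
Step 1:
                    D           C           L
  I            0.0108       3.631      0.5061
  C            0.1558     -0.3116     -0.4674
  E            0.1666       3.319     0.03866
  solve Keq expr → x = -0.1558; check Q = 0.003821
Then remove 0.01459 M of L.
Step 2:
                    D           C           L
  I            0.1666       3.319     0.02407
  C         -0.004716    0.009433     0.01415
  E            0.1619       3.329     0.03822
  solve Keq expr → x = 0.004716; check Q = 0.003821
Then change container volume by factor 1.25 (V_new/V_old).
Step 3:
                    D           C           L
  I            0.1295       2.663     0.03058
  C         -0.003388    0.006776     0.01016
  E            0.1261        2.67     0.04074
  solve Keq expr → x = 0.003388; check Q = 0.003821

x = 0.003388 M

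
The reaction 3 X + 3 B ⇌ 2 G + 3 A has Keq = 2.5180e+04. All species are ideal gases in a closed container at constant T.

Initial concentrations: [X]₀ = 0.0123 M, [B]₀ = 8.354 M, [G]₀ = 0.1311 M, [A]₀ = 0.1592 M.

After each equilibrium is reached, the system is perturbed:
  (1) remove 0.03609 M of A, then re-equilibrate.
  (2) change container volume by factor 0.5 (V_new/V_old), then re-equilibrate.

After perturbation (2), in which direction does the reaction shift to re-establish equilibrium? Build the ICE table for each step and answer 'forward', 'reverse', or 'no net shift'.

Direction: forward

Q₀ = 0.06392 vs Keq = 2.5180e+04 ⇒ Q<K, forward
Step 1:
                    X           B           G           A
  I            0.0123       8.354      0.1311      0.1592
  C          -0.01211    -0.01211    0.008075     0.01211
  E        1.8817e-04       8.342      0.1392      0.1713
  solve Keq expr → x = 0.004037; check Q = 2.5180e+04
Then remove 0.03609 M of A.
Step 2:
                    X           B           G           A
  I        1.8817e-04       8.342      0.1392      0.1352
  C       -3.9578e-05 -3.9578e-05  2.6385e-05  3.9578e-05
  E        1.4859e-04       8.342      0.1392      0.1353
  solve Keq expr → x = 1.3193e-05; check Q = 2.5180e+04
Then change container volume by factor 0.5 (V_new/V_old).
Step 3:
                    X           B           G           A
  I        2.9718e-04       16.68      0.2784      0.2705
  C       -6.1231e-05 -6.1231e-05  4.0820e-05  6.1231e-05
  E        2.3595e-04       16.68      0.2784      0.2706
  solve Keq expr → x = 2.0410e-05; check Q = 2.5180e+04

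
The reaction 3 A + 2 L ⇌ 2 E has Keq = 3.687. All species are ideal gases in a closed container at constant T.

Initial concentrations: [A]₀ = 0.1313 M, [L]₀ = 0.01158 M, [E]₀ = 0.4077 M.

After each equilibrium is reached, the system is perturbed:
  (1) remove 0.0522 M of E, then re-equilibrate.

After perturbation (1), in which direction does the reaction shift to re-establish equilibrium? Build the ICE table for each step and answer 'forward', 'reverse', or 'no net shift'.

Q₀ = 5.4761e+05 vs Keq = 3.687 ⇒ Q>K, reverse
Step 1:
                    A           L           E
  init         0.1313     0.01158      0.4077
  Δ            0.3608      0.2406     -0.2406
  eq           0.4921      0.2521      0.1671
  solve Keq expr → x = -0.1203; check Q = 3.687
Then remove 0.0522 M of E.
Step 2:
                    A           L           E
  init         0.4921      0.2521      0.1149
  Δ          -0.03335    -0.02223     0.02223
  eq           0.4588      0.2299      0.1372
  solve Keq expr → x = 0.01112; check Q = 3.687

Direction: forward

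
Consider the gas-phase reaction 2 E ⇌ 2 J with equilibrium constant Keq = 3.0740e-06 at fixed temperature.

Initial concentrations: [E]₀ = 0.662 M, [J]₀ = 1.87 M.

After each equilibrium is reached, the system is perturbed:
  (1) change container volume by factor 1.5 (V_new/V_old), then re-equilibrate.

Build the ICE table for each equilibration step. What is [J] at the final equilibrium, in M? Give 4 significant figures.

[J]_eq = 0.002954 M

Q₀ = 7.979 vs Keq = 3.0740e-06 ⇒ Q>K, reverse
Step 1:
                  E         J
  init        0.662      1.87
  Δ           1.866    -1.866
  eq          2.528  0.004432
  solve Keq expr → x = -0.9328; check Q = 3.0740e-06
Then change container volume by factor 1.5 (V_new/V_old).
Step 2:
                  E         J
  init        1.685  0.002954
  Δ               0         0
  eq          1.685  0.002954
  solve Keq expr → x = 0; check Q = 3.0740e-06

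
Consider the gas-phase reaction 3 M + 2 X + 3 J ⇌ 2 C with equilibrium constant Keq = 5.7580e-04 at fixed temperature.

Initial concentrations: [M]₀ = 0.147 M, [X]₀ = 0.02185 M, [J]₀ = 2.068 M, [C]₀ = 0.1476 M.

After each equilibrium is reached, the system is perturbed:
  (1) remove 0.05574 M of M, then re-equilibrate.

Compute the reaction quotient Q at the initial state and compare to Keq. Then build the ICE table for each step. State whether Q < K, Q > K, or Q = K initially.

Q₀ = 1624; Q > K (proceeds reverse)

Q₀ = 1624 vs Keq = 5.7580e-04 ⇒ Q>K, reverse
Step 1:
                    M           X           J           C
  Initial       0.147     0.02185       2.068      0.1476
  Change       0.2169      0.1446      0.2169     -0.1446
  Equil        0.3639      0.1664       2.285    0.003027
  solve Keq expr → x = -0.07229; check Q = 5.7580e-04
Then remove 0.05574 M of M.
Step 2:
                    M           X           J           C
  Initial      0.3081      0.1664       2.285    0.003027
  Change   9.6957e-04  6.4638e-04  9.6957e-04 -6.4638e-04
  Equil        0.3091      0.1671       2.286    0.002381
  solve Keq expr → x = -3.2319e-04; check Q = 5.7580e-04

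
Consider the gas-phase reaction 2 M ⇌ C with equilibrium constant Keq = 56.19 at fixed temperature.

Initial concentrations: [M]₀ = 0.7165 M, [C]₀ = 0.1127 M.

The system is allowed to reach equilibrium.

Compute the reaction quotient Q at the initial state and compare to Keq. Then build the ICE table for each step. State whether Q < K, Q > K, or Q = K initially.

Q₀ = 0.2195 vs Keq = 56.19 ⇒ Q<K, forward
Step 1:
                    M           C
  init         0.7165      0.1127
  Δ           -0.6293      0.3146
  eq          0.08721      0.4273
  solve Keq expr → x = 0.3146; check Q = 56.19

Q₀ = 0.2195; Q < K (proceeds forward)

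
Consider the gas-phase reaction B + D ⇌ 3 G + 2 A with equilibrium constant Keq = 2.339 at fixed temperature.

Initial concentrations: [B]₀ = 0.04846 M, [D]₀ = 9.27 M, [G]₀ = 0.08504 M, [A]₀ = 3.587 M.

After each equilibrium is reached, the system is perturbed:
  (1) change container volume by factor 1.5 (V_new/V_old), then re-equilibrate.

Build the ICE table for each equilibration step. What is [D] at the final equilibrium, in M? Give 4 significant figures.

[D]_eq = 6.149 M

Q₀ = 0.01761 vs Keq = 2.339 ⇒ Q<K, forward
Step 1:
                    B           D           G           A
  Initial     0.04846        9.27     0.08504       3.587
  Change     -0.04247    -0.04247      0.1274     0.08494
  Equil       0.00599       9.228      0.2124       3.672
  solve Keq expr → x = 0.04247; check Q = 2.339
Then change container volume by factor 1.5 (V_new/V_old).
Step 2:
                    B           D           G           A
  Initial    0.003993       6.152      0.1416       2.448
  Change    -0.002597   -0.002597    0.007792    0.005195
  Equil      0.001396       6.149      0.1494       2.453
  solve Keq expr → x = 0.002597; check Q = 2.339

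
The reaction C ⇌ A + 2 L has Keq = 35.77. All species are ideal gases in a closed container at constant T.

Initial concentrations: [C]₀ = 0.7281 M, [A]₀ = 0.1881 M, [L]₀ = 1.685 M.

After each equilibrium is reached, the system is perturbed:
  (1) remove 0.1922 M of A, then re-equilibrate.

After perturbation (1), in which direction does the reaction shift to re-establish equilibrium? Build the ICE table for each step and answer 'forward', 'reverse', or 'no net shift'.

Direction: forward

Q₀ = 0.7335 vs Keq = 35.77 ⇒ Q<K, forward
Step 1:
                   C          A          L
  init        0.7281     0.1881      1.685
  Δ          -0.5624     0.5624      1.125
  eq          0.1657     0.7505       2.81
  solve Keq expr → x = 0.5624; check Q = 35.77
Then remove 0.1922 M of A.
Step 2:
                   C          A          L
  init        0.1657     0.5583       2.81
  Δ         -0.03014    0.03014    0.06028
  eq          0.1355     0.5885       2.87
  solve Keq expr → x = 0.03014; check Q = 35.77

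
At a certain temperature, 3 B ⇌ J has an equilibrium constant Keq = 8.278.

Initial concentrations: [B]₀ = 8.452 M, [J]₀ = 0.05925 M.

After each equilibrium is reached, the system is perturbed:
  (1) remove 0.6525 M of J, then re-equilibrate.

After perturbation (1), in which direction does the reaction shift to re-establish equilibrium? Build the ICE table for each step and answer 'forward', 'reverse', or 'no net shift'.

Direction: forward

Q₀ = 9.8132e-05 vs Keq = 8.278 ⇒ Q<K, forward
Step 1:
                   B          J
  I            8.452    0.05925
  C           -7.768      2.589
  E            0.684      2.649
  solve Keq expr → x = 2.589; check Q = 8.278
Then remove 0.6525 M of J.
Step 2:
                   B          J
  I            0.684      1.996
  C         -0.05948    0.01983
  E           0.6245      2.016
  solve Keq expr → x = 0.01983; check Q = 8.278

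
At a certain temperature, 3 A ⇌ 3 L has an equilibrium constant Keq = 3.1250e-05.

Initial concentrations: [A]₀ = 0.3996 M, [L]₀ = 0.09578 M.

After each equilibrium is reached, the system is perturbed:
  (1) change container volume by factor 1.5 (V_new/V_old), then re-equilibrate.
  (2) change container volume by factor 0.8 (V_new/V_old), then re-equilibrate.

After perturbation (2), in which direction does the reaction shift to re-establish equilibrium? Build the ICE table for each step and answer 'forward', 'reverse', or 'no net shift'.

Q₀ = 0.01377 vs Keq = 3.1250e-05 ⇒ Q>K, reverse
Step 1:
                  A         L
  I          0.3996   0.09578
  C         0.08065  -0.08065
  E          0.4803   0.01513
  solve Keq expr → x = -0.02688; check Q = 3.1250e-05
Then change container volume by factor 1.5 (V_new/V_old).
Step 2:
                  A         L
  I          0.3202   0.01008
  C               0         0
  E          0.3202   0.01008
  solve Keq expr → x = 0; check Q = 3.1250e-05
Then change container volume by factor 0.8 (V_new/V_old).
Step 3:
                  A         L
  I          0.4002   0.01261
  C               0         0
  E          0.4002   0.01261
  solve Keq expr → x = 0; check Q = 3.1250e-05

Direction: no net shift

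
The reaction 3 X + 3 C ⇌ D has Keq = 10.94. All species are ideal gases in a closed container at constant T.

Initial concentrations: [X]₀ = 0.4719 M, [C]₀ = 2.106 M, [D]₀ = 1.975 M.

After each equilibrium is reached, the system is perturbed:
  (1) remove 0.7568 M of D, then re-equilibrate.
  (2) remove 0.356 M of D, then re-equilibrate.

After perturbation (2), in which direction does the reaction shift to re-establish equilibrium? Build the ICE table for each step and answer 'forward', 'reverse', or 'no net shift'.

Q₀ = 2.012 vs Keq = 10.94 ⇒ Q<K, forward
Step 1:
                   X          C          D
  Initial     0.4719      2.106      1.975
  Change     -0.1762    -0.1762    0.05872
  Equil       0.2957       1.93      2.034
  solve Keq expr → x = 0.05872; check Q = 10.94
Then remove 0.7568 M of D.
Step 2:
                   X          C          D
  Initial     0.2957       1.93      1.277
  Change    -0.03676   -0.03676    0.01225
  Equil        0.259      1.893      1.289
  solve Keq expr → x = 0.01225; check Q = 10.94
Then remove 0.356 M of D.
Step 3:
                   X          C          D
  Initial      0.259      1.893     0.9332
  Change    -0.02295   -0.02295   0.007651
  Equil        0.236       1.87     0.9408
  solve Keq expr → x = 0.007651; check Q = 10.94

Direction: forward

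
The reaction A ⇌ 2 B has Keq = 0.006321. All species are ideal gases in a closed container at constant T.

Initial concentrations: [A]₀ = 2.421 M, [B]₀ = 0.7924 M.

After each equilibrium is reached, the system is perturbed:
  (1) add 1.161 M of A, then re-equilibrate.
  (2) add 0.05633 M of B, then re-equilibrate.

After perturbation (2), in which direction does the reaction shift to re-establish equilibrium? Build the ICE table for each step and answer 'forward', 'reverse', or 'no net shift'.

Direction: reverse

Q₀ = 0.2594 vs Keq = 0.006321 ⇒ Q>K, reverse
Step 1:
                  A         B
  I           2.421    0.7924
  C          0.3303   -0.6605
  E           2.751    0.1319
  solve Keq expr → x = -0.3303; check Q = 0.006321
Then add 1.161 M of A.
Step 2:
                  A         B
  I           3.912    0.1319
  C        -0.01256   0.02513
  E             3.9     0.157
  solve Keq expr → x = 0.01256; check Q = 0.006321
Then add 0.05633 M of B.
Step 3:
                  A         B
  I             3.9    0.2133
  C         0.02788  -0.05577
  E           3.928    0.1576
  solve Keq expr → x = -0.02788; check Q = 0.006321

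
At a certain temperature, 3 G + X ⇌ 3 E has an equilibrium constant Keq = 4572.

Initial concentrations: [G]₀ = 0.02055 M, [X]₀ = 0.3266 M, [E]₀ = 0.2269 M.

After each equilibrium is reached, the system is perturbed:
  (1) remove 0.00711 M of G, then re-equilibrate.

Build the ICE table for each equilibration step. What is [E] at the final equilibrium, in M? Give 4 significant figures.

[E]_eq = 0.221 M

Q₀ = 4121 vs Keq = 4572 ⇒ Q<K, forward
Step 1:
                   G          X          E
  init       0.02055     0.3266     0.2269
  Δ       -6.3831e-04 -2.1277e-04 6.3831e-04
  eq         0.01991     0.3264     0.2275
  solve Keq expr → x = 2.1277e-04; check Q = 4572
Then remove 0.00711 M of G.
Step 2:
                   G          X          E
  init        0.0128     0.3264     0.2275
  Δ         0.006499   0.002166  -0.006499
  eq          0.0193     0.3286      0.221
  solve Keq expr → x = -0.002166; check Q = 4572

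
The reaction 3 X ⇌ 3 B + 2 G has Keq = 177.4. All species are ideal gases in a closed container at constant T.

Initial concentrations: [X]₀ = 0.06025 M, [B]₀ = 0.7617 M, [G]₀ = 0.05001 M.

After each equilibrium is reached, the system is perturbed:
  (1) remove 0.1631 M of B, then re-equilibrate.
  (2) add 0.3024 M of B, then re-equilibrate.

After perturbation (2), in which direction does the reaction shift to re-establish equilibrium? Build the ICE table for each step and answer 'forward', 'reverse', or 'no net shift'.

Direction: reverse

Q₀ = 5.054 vs Keq = 177.4 ⇒ Q<K, forward
Step 1:
                    X           B           G
  I           0.06025      0.7617     0.05001
  C          -0.03534     0.03534     0.02356
  E           0.02491       0.797     0.07357
  solve Keq expr → x = 0.01178; check Q = 177.4
Then remove 0.1631 M of B.
Step 2:
                    X           B           G
  I           0.02491      0.6339     0.07357
  C         -0.004428    0.004428    0.002952
  E           0.02048      0.6384     0.07652
  solve Keq expr → x = 0.001476; check Q = 177.4
Then add 0.3024 M of B.
Step 3:
                    X           B           G
  I           0.02048      0.9408     0.07652
  C          0.008031   -0.008031   -0.005354
  E           0.02851      0.9327     0.07117
  solve Keq expr → x = -0.002677; check Q = 177.4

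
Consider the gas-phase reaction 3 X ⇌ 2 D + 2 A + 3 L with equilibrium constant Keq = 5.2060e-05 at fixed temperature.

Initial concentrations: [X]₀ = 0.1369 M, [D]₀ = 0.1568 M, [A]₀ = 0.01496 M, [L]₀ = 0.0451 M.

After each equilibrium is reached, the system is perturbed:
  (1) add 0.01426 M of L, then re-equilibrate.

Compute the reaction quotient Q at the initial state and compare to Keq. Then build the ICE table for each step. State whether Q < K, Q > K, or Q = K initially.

Q₀ = 1.9673e-07 vs Keq = 5.2060e-05 ⇒ Q<K, forward
Step 1:
                  X         D         A         L
  I          0.1369    0.1568   0.01496    0.0451
  C        -0.04263   0.02842   0.02842   0.04263
  E         0.09427    0.1852   0.04338   0.08773
  solve Keq expr → x = 0.01421; check Q = 5.2060e-05
Then add 0.01426 M of L.
Step 2:
                  X         D         A         L
  I         0.09427    0.1852   0.04338     0.102
  C        0.004506 -0.003004 -0.003004 -0.004506
  E         0.09877    0.1822   0.04038   0.09749
  solve Keq expr → x = -0.001502; check Q = 5.2060e-05

Q₀ = 1.9673e-07; Q < K (proceeds forward)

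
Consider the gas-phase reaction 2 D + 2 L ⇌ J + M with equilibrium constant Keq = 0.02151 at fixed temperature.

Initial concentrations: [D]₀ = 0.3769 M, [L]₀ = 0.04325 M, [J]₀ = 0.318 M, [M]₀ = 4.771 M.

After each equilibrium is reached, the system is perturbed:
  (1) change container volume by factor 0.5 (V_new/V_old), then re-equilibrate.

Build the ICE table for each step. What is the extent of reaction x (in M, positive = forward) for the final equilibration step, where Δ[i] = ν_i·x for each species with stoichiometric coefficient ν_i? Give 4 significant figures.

Q₀ = 5710 vs Keq = 0.02151 ⇒ Q>K, reverse
Step 1:
                   D          L          J          M
  I           0.3769    0.04325      0.318      4.771
  C           0.6315     0.6315    -0.3158    -0.3158
  E            1.008     0.6748   0.002236      4.455
  solve Keq expr → x = -0.3158; check Q = 0.02151
Then change container volume by factor 0.5 (V_new/V_old).
Step 2:
                   D          L          J          M
  I            2.017       1.35   0.004471       8.91
  C         -0.02465   -0.02465    0.01232    0.01232
  E            1.992      1.325     0.0168      8.923
  solve Keq expr → x = 0.01232; check Q = 0.02151

x = 0.01232 M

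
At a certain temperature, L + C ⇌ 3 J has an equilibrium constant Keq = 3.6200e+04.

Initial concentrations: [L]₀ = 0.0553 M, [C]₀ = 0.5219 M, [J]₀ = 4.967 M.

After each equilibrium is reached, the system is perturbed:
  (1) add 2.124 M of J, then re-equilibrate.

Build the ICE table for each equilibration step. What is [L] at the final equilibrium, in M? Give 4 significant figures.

Q₀ = 4246 vs Keq = 3.6200e+04 ⇒ Q<K, forward
Step 1:
                    L           C           J
  init         0.0553      0.5219       4.967
  Δ          -0.04753    -0.04753      0.1426
  eq         0.007768      0.4744        5.11
  solve Keq expr → x = 0.04753; check Q = 3.6200e+04
Then add 2.124 M of J.
Step 2:
                    L           C           J
  init       0.007768      0.4744       7.234
  Δ           0.01332     0.01332    -0.03995
  eq          0.02109      0.4877       7.194
  solve Keq expr → x = -0.01332; check Q = 3.6200e+04

[L]_eq = 0.02109 M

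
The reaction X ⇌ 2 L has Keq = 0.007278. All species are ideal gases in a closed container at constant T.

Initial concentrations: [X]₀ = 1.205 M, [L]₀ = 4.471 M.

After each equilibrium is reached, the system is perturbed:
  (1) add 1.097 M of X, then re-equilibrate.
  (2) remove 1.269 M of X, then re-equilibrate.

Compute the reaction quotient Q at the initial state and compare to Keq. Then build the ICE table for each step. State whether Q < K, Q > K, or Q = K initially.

Q₀ = 16.59 vs Keq = 0.007278 ⇒ Q>K, reverse
Step 1:
                   X          L
  init         1.205      4.471
  Δ            2.157     -4.315
  eq           3.362     0.1564
  solve Keq expr → x = -2.157; check Q = 0.007278
Then add 1.097 M of X.
Step 2:
                   X          L
  init         4.459     0.1564
  Δ         -0.01174    0.02348
  eq           4.448     0.1799
  solve Keq expr → x = 0.01174; check Q = 0.007278
Then remove 1.269 M of X.
Step 3:
                   X          L
  init         3.179     0.1799
  Δ          0.01374   -0.02749
  eq           3.192     0.1524
  solve Keq expr → x = -0.01374; check Q = 0.007278

Q₀ = 16.59; Q > K (proceeds reverse)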